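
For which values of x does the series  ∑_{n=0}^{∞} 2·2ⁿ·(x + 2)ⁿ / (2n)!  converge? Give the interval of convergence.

The ratio of consecutive coefficients is 2/2 · 2 · 1/[(2n+1)·(2n+2)] → 0.
The ratio tends to 0 regardless of x, hence R = ∞.

(−∞, ∞)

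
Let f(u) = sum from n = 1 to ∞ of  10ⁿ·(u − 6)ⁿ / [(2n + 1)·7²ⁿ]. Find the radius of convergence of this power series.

Ratio test: |a_{n+1}/a_n| = [(2n + 1)/(2(n+1) + 1)] · 10/49 → 10/49 as n → ∞.
The series converges when 10/49 · |u − 6| < 1, giving R = 49/10.

R = 49/10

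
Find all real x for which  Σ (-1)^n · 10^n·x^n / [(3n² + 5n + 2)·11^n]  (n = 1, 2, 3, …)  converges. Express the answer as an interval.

Ratio test: |a_{n+1}/a_n| = [(3n² + 5n + 2)/(3(n+1)² + 5(n+1) + 2)] · 10/11 → 10/11 as n → ∞.
Thus R = 1/(10/11) = 11/10.
Endpoint x = 11/10: the series is dominated by a constant times Σ 1/n², which converges (p = 2 > 1).
Endpoint x = -11/10: absolute convergence follows by limit comparison with Σ 1/n².

[-11/10, 11/10]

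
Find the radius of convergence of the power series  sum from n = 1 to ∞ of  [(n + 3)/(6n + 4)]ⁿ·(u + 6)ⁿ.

R = 6

By the Cauchy root test, |a_n|^(1/n) = (n + 3)/(6n + 4) → 1/6.
Hence the series converges for |u + 6| < 1/(1/6) = 6, so the radius of convergence is 6.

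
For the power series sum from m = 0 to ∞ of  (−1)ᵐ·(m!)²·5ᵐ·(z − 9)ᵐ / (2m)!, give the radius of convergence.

By the ratio test, |a_{m+1}/a_m| = (m+1)²/[(2m+1)·(2m+2)] · 5 → 5/4.
Convergence for |z − 9| · 5/4 < 1, i.e. |z − 9| < 4/5. So R = 4/5.

R = 4/5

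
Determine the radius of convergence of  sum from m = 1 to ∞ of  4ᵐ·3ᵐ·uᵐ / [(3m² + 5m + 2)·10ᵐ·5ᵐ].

Ratio test: |a_{m+1}/a_m| = [(3m² + 5m + 2)/(3(m+1)² + 5(m+1) + 2)] · 4·3/(10·5) → 6/25 as m → ∞.
Thus R = 1/(6/25) = 25/6.

R = 25/6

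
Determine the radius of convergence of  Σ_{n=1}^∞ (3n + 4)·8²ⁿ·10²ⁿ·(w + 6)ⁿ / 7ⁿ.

R = 7/6400

Apply the ratio test: |a_{n+1}| / |a_n| = [(3(n+1) + 4)/(3n + 4)] · 64·100/7, which tends to 6400/7 as n → ∞.
Hence the series converges for |w + 6| < 1/(6400/7) = 7/6400, so the radius of convergence is 7/6400.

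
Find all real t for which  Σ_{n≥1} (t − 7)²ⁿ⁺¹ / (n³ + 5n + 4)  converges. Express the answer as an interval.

[6, 8]

The ratio of consecutive coefficients is (n³ + 5n + 4)/((n+1)³ + 5(n+1) + 4) → 1.
Since the exponent of (t − 7) increases by 2 each term, convergence requires |t − 7|² < 1, hence R = 1.
At t = 8: absolute convergence follows by limit comparison with Σ 1/n³.
Check t = 6: the terms are on the order of 1/n³, so the series converges absolutely by comparison with the p-series (p = 3 > 1).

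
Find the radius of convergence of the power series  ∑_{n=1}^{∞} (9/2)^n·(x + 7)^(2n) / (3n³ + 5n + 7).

R = √2/3

Apply the ratio test: |a_{n+1}| / |a_n| = [(3n³ + 5n + 7)/(3(n+1)³ + 5(n+1) + 7)] · 9/2, which tends to 9/2 as n → ∞.
Since the exponent of (x + 7) increases by 2 each term, convergence requires |x + 7|² < 2/9, hence R = √2/3.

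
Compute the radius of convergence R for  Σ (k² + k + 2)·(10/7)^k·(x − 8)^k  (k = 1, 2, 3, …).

Ratio test: |a_{k+1}/a_k| = [((k+1)² + (k+1) + 2)/(k² + k + 2)] · 10/7 → 10/7 as k → ∞.
Hence the series converges for |x − 8| < 1/(10/7) = 7/10, so the radius of convergence is 7/10.

R = 7/10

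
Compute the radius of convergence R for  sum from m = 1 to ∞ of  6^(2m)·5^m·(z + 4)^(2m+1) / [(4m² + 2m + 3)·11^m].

Ratio test: |a_{m+1}/a_m| = [(4m² + 2m + 3)/(4(m+1)² + 2(m+1) + 3)] · 36·5/11 → 180/11 as m → ∞.
Successive powers of (z + 4) differ by 2, so the series converges when |z + 4|² · 180/11 < 1, i.e. |z + 4| < √(11/180). So R = √55/30.

R = √55/30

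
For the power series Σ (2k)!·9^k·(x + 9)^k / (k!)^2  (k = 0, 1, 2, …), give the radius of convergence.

R = 1/36

Ratio test: |a_{k+1}/a_k| = (2k+1)·(2k+2)/(k+1)² · 9 → 36 as k → ∞.
Hence the series converges for |x + 9| < 1/(36) = 1/36, so the radius of convergence is 1/36.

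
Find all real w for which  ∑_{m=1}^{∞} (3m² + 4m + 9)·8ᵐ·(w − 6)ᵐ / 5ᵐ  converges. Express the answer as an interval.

(43/8, 53/8)

Ratio test: |a_{m+1}/a_m| = [(3(m+1)² + 4(m+1) + 9)/(3m² + 4m + 9)] · 8/5 → 8/5 as m → ∞.
Convergence for |w − 6| · 8/5 < 1, i.e. |w − 6| < 5/8. So R = 5/8.
When w = 53/8, the m-th term does not approach 0; divergence by the term test.
At w = 43/8: the terms have absolute value of order m², which does not tend to 0, so the series diverges by the divergence test.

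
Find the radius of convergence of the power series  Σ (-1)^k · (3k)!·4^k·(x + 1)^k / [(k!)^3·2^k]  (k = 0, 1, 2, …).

Ratio test: |a_{k+1}/a_k| = (3k+1)·(3k+2)·(3k+3)/(k+1)³ · 4/2 → 54 as k → ∞.
Hence the series converges for |x + 1| < 1/(54) = 1/54, so the radius of convergence is 1/54.

R = 1/54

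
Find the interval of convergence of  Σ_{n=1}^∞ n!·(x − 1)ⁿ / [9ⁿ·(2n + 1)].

{1}

The ratio of consecutive coefficients is (n+1) · 1/9 · (2n + 1)/(2(n+1) + 1) → ∞.
The ratio grows without bound, so the series diverges whenever (x − 1) ≠ 0; it converges only at x = 1. R = 0.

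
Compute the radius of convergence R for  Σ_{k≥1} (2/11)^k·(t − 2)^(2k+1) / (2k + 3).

Apply the ratio test: |a_{k+1}| / |a_k| = [(2k + 3)/(2(k+1) + 3)] · 2/11, which tends to 2/11 as k → ∞.
Writing y = (t − 2)², the series in y has radius 11/2, so |t − 2| < √(11/2) and R = √22/2.

R = √22/2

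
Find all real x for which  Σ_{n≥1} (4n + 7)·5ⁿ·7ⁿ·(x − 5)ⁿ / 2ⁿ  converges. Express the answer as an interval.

Ratio test: |a_{n+1}/a_n| = [(4(n+1) + 7)/(4n + 7)] · 5·7/2 → 35/2 as n → ∞.
Thus R = 1/(35/2) = 2/35.
When x = 177/35, the terms do not tend to 0, so the series diverges.
Endpoint x = 173/35: the terms have absolute value of order n, which does not tend to 0, so the series diverges by the divergence test.

(173/35, 177/35)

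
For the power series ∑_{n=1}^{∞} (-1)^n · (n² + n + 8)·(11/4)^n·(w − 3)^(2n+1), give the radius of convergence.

R = 2√11/11

Apply the ratio test: |a_{n+1}| / |a_n| = [((n+1)² + (n+1) + 8)/(n² + n + 8)] · 11/4, which tends to 11/4 as n → ∞.
Writing y = (w − 3)², the series in y has radius 4/11, so |w − 3| < √(4/11) and R = 2√11/11.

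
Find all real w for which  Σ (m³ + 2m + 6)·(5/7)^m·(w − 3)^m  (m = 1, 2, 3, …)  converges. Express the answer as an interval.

(8/5, 22/5)

Apply the ratio test: |a_{m+1}| / |a_m| = [((m+1)³ + 2(m+1) + 6)/(m³ + 2m + 6)] · 5/7, which tends to 5/7 as m → ∞.
The series converges when 5/7 · |w − 3| < 1, giving R = 7/5.
At w = 22/5: the m-th term does not approach 0; divergence by the term test.
Endpoint w = 8/5: the terms do not tend to 0, so the series diverges.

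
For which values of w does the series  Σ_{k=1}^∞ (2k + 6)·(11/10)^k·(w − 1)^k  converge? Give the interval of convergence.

(1/11, 21/11)

By the ratio test, |a_{k+1}/a_k| = [(2(k+1) + 6)/(2k + 6)] · 11/10 → 11/10.
The series converges when 11/10 · |w − 1| < 1, giving R = 10/11.
When w = 21/11, the terms have absolute value of order k, which does not tend to 0, so the series diverges by the divergence test.
At w = 1/11: the terms have absolute value of order k, which does not tend to 0, so the series diverges by the divergence test.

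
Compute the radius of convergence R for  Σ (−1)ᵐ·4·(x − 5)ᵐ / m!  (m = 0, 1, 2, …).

R = ∞

The ratio of consecutive coefficients is 4/4 · 1/(m+1) → 0.
The ratio tends to 0 regardless of x, hence R = ∞.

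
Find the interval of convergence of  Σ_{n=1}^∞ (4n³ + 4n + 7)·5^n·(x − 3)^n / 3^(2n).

(6/5, 24/5)

The ratio of consecutive coefficients is [(4(n+1)³ + 4(n+1) + 7)/(4n³ + 4n + 7)] · 5/9 → 5/9.
Convergence for |x − 3| · 5/9 < 1, i.e. |x − 3| < 9/5. So R = 9/5.
Endpoint x = 24/5: the n-th term does not approach 0; divergence by the term test.
Endpoint x = 6/5: the n-th term does not approach 0; divergence by the term test.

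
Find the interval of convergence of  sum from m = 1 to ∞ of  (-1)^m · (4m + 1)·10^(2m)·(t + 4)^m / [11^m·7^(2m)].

(-939/100, 139/100)

The ratio of consecutive coefficients is [(4(m+1) + 1)/(4m + 1)] · 100/(11·49) → 100/539.
Convergence for |t + 4| · 100/539 < 1, i.e. |t + 4| < 539/100. So R = 539/100.
At t = 139/100: the terms have absolute value of order m, which does not tend to 0, so the series diverges by the divergence test.
Endpoint t = -939/100: the terms do not tend to 0, so the series diverges.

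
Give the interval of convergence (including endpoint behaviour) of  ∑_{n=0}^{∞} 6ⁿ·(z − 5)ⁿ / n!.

The ratio of consecutive coefficients is 6 · 1/(n+1) → 0.
The limit is 0, so the series converges for all z; R = ∞.

(−∞, ∞)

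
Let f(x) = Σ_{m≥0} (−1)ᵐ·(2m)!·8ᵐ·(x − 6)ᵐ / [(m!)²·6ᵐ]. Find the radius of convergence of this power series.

Apply the ratio test: |a_{m+1}| / |a_m| = (2m+1)·(2m+2)/(m+1)² · 8/6, which tends to 16/3 as m → ∞.
Hence the series converges for |x − 6| < 1/(16/3) = 3/16, so the radius of convergence is 3/16.

R = 3/16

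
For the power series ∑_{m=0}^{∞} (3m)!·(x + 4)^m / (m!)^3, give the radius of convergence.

R = 1/27

Ratio test: |a_{m+1}/a_m| = (3m+1)·(3m+2)·(3m+3)/(m+1)³ → 27 as m → ∞.
The series converges when 27 · |x + 4| < 1, giving R = 1/27.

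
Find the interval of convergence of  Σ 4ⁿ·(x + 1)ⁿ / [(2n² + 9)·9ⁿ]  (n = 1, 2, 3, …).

[-13/4, 5/4]

The ratio of consecutive coefficients is [(2n² + 9)/(2(n+1)² + 9)] · 4/9 → 4/9.
Thus R = 1/(4/9) = 9/4.
When x = 5/4, the series is dominated by a constant times Σ 1/n², which converges (p = 2 > 1).
Check x = -13/4: the terms are on the order of 1/n², so the series converges absolutely by comparison with the p-series (p = 2 > 1).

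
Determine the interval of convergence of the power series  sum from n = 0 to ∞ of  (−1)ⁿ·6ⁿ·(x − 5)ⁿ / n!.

Ratio test: |a_{n+1}/a_n| = 6 · 1/(n+1) → 0 as n → ∞.
Since the limit is 0 < 1 for every x, the series converges on all of ℝ and R = ∞.

(−∞, ∞)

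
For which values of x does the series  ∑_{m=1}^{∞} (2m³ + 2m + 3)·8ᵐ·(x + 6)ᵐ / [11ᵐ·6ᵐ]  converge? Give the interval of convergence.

Ratio test: |a_{m+1}/a_m| = [(2(m+1)³ + 2(m+1) + 3)/(2m³ + 2m + 3)] · 8/(11·6) → 4/33 as m → ∞.
The series converges when 4/33 · |x + 6| < 1, giving R = 33/4.
When x = 9/4, the terms do not tend to 0, so the series diverges.
At x = -57/4: the terms have absolute value of order m³, which does not tend to 0, so the series diverges by the divergence test.

(-57/4, 9/4)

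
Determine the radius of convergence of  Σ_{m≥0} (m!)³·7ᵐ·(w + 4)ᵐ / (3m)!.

Ratio test: |a_{m+1}/a_m| = (m+1)³/[(3m+1)·(3m+2)·(3m+3)] · 7 → 7/27 as m → ∞.
Thus R = 1/(7/27) = 27/7.

R = 27/7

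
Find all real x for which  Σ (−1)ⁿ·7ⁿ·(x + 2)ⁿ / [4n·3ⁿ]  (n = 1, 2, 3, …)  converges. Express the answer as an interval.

(-17/7, -11/7]

By the ratio test, |a_{n+1}/a_n| = [4n/4(n+1)] · 7/3 → 7/3.
Thus R = 1/(7/3) = 3/7.
When x = -11/7, convergence follows from the alternating series test (terms decrease monotonically to 0).
Check x = -17/7: comparison with the harmonic series Σ 1/n shows the series diverges.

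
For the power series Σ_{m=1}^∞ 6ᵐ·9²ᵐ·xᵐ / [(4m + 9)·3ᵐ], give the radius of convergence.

Ratio test: |a_{m+1}/a_m| = [(4m + 9)/(4(m+1) + 9)] · 6·81/3 → 162 as m → ∞.
The series converges when 162 · |x| < 1, giving R = 1/162.

R = 1/162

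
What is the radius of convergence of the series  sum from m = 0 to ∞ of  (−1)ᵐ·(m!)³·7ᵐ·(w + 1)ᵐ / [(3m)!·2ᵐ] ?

By the ratio test, |a_{m+1}/a_m| = (m+1)³/[(3m+1)·(3m+2)·(3m+3)] · 7/2 → 7/54.
Hence the series converges for |w + 1| < 1/(7/54) = 54/7, so the radius of convergence is 54/7.

R = 54/7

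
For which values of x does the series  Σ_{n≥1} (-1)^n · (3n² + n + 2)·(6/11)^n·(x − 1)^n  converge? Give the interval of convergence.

Ratio test: |a_{n+1}/a_n| = [(3(n+1)² + (n+1) + 2)/(3n² + n + 2)] · 6/11 → 6/11 as n → ∞.
Hence the series converges for |x − 1| < 1/(6/11) = 11/6, so the radius of convergence is 11/6.
When x = 17/6, the n-th term does not approach 0; divergence by the term test.
When x = -5/6, the terms do not tend to 0, so the series diverges.

(-5/6, 17/6)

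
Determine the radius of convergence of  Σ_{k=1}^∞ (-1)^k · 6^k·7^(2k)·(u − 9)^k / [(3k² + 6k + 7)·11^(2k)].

By the ratio test, |a_{k+1}/a_k| = [(3k² + 6k + 7)/(3(k+1)² + 6(k+1) + 7)] · 6·49/121 → 294/121.
Thus R = 1/(294/121) = 121/294.

R = 121/294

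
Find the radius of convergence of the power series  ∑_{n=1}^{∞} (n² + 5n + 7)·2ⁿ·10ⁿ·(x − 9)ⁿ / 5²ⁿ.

Apply the ratio test: |a_{n+1}| / |a_n| = [((n+1)² + 5(n+1) + 7)/(n² + 5n + 7)] · 2·10/25, which tends to 4/5 as n → ∞.
Thus R = 1/(4/5) = 5/4.

R = 5/4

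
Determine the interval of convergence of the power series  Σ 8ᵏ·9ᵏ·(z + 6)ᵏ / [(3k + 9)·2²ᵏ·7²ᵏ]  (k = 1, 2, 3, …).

Apply the ratio test: |a_{k+1}| / |a_k| = [(3k + 9)/(3(k+1) + 9)] · 8·9/(4·49), which tends to 18/49 as k → ∞.
Convergence for |z + 6| · 18/49 < 1, i.e. |z + 6| < 49/18. So R = 49/18.
When z = -59/18, comparison with the harmonic series Σ 1/k shows the series diverges.
At z = -157/18: convergence follows from the alternating series test (terms decrease monotonically to 0).

[-157/18, -59/18)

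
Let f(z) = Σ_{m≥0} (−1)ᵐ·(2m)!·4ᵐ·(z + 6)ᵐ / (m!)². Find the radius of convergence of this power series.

R = 1/16

Apply the ratio test: |a_{m+1}| / |a_m| = (2m+1)·(2m+2)/(m+1)² · 4, which tends to 16 as m → ∞.
Hence the series converges for |z + 6| < 1/(16) = 1/16, so the radius of convergence is 1/16.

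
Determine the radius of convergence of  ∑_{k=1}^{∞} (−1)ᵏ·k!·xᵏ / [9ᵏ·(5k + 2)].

Apply the ratio test: |a_{k+1}| / |a_k| = (k+1) · 1/9 · (5k + 2)/(5(k+1) + 2), which tends to ∞ as k → ∞.
Since the ratio → ∞, the series diverges for every x ≠ 0, and R = 0.

R = 0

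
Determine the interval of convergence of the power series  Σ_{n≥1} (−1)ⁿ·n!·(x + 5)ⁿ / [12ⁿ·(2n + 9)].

By the ratio test, |a_{n+1}/a_n| = (n+1) · 1/12 · (2n + 9)/(2(n+1) + 9) → ∞.
The terms grow without bound for any (x + 5) ≠ 0, so R = 0 (convergence only at x = -5).

{-5}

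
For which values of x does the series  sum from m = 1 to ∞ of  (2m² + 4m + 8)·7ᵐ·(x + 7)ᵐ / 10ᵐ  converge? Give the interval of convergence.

(-59/7, -39/7)

By the ratio test, |a_{m+1}/a_m| = [(2(m+1)² + 4(m+1) + 8)/(2m² + 4m + 8)] · 7/10 → 7/10.
Convergence for |x + 7| · 7/10 < 1, i.e. |x + 7| < 10/7. So R = 10/7.
When x = -39/7, the m-th term does not approach 0; divergence by the term test.
Endpoint x = -59/7: the m-th term does not approach 0; divergence by the term test.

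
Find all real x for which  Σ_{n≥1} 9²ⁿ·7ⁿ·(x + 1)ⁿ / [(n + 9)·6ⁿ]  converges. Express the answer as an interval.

Apply the ratio test: |a_{n+1}| / |a_n| = [(n + 9)/((n+1) + 9)] · 81·7/6, which tends to 189/2 as n → ∞.
The series converges when 189/2 · |x + 1| < 1, giving R = 2/189.
Endpoint x = -187/189: comparison with the harmonic series Σ 1/n shows the series diverges.
At x = -191/189: the terms alternate in sign and decrease monotonically to 0 in absolute value (size ~ c/n), so the alternating series test gives convergence.

[-191/189, -187/189)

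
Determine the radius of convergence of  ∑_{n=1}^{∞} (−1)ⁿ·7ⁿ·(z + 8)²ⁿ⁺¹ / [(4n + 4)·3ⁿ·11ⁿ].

R = √231/7

By the ratio test, |a_{n+1}/a_n| = [(4n + 4)/(4(n+1) + 4)] · 7/(3·11) → 7/33.
Successive powers of (z + 8) differ by 2, so the series converges when |z + 8|² · 7/33 < 1, i.e. |z + 8| < √(33/7). So R = √231/7.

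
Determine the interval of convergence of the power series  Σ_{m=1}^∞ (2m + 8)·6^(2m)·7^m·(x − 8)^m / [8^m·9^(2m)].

(38/7, 74/7)

Ratio test: |a_{m+1}/a_m| = [(2(m+1) + 8)/(2m + 8)] · 36·7/(8·81) → 7/18 as m → ∞.
Hence the series converges for |x − 8| < 1/(7/18) = 18/7, so the radius of convergence is 18/7.
At x = 74/7: the terms do not tend to 0, so the series diverges.
At x = 38/7: the m-th term does not approach 0; divergence by the term test.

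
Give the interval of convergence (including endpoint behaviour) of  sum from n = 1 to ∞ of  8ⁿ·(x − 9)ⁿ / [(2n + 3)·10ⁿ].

By the ratio test, |a_{n+1}/a_n| = [(2n + 3)/(2(n+1) + 3)] · 8/10 → 4/5.
Convergence for |x − 9| · 4/5 < 1, i.e. |x − 9| < 5/4. So R = 5/4.
Endpoint x = 41/4: the terms behave like c/n; limit comparison with the harmonic series gives divergence.
Endpoint x = 31/4: convergence follows from the alternating series test (terms decrease monotonically to 0).

[31/4, 41/4)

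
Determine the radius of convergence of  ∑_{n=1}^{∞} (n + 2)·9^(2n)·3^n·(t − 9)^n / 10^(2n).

By the ratio test, |a_{n+1}/a_n| = [((n+1) + 2)/(n + 2)] · 81·3/100 → 243/100.
Convergence for |t − 9| · 243/100 < 1, i.e. |t − 9| < 100/243. So R = 100/243.

R = 100/243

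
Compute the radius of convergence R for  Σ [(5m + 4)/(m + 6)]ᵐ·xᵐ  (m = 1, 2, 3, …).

By the Cauchy root test, |a_m|^(1/m) = (5m + 4)/(m + 6) → 5.
The series converges when 5 · |x| < 1, giving R = 1/5.

R = 1/5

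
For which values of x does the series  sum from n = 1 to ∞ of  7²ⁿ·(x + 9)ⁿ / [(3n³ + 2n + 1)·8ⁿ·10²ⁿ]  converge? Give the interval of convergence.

Ratio test: |a_{n+1}/a_n| = [(3n³ + 2n + 1)/(3(n+1)³ + 2(n+1) + 1)] · 49/(8·100) → 49/800 as n → ∞.
Convergence for |x + 9| · 49/800 < 1, i.e. |x + 9| < 800/49. So R = 800/49.
When x = 359/49, absolute convergence follows by limit comparison with Σ 1/n³.
Check x = -1241/49: absolute convergence follows by limit comparison with Σ 1/n³.

[-1241/49, 359/49]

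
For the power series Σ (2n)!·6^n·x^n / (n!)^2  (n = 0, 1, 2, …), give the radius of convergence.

R = 1/24

Ratio test: |a_{n+1}/a_n| = (2n+1)·(2n+2)/(n+1)² · 6 → 24 as n → ∞.
Convergence for |x| · 24 < 1, i.e. |x| < 1/24. So R = 1/24.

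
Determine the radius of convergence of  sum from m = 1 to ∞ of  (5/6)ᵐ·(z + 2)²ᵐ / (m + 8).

R = √30/5

The ratio of consecutive coefficients is [(m + 8)/((m+1) + 8)] · 5/6 → 5/6.
Writing y = (z + 2)², the series in y has radius 6/5, so |z + 2| < √(6/5) and R = √30/5.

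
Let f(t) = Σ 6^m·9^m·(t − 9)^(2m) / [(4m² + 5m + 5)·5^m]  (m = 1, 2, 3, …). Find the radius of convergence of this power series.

R = √30/18

The ratio of consecutive coefficients is [(4m² + 5m + 5)/(4(m+1)² + 5(m+1) + 5)] · 6·9/5 → 54/5.
Since the exponent of (t − 9) increases by 2 each term, convergence requires |t − 9|² < 5/54, hence R = √30/18.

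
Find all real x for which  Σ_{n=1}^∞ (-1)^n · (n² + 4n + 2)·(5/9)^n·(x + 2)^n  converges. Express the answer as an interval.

The ratio of consecutive coefficients is [((n+1)² + 4(n+1) + 2)/(n² + 4n + 2)] · 5/9 → 5/9.
Convergence for |x + 2| · 5/9 < 1, i.e. |x + 2| < 9/5. So R = 9/5.
At x = -1/5: the terms have absolute value of order n², which does not tend to 0, so the series diverges by the divergence test.
Check x = -19/5: the terms do not tend to 0, so the series diverges.

(-19/5, -1/5)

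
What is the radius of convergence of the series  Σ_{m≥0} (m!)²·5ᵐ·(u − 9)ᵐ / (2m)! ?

R = 4/5

Ratio test: |a_{m+1}/a_m| = (m+1)²/[(2m+1)·(2m+2)] · 5 → 5/4 as m → ∞.
The series converges when 5/4 · |u − 9| < 1, giving R = 4/5.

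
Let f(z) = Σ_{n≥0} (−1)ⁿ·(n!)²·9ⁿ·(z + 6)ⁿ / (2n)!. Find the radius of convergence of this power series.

Apply the ratio test: |a_{n+1}| / |a_n| = (n+1)²/[(2n+1)·(2n+2)] · 9, which tends to 9/4 as n → ∞.
Hence the series converges for |z + 6| < 1/(9/4) = 4/9, so the radius of convergence is 4/9.

R = 4/9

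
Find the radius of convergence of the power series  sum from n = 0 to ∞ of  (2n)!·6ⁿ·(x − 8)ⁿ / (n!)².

By the ratio test, |a_{n+1}/a_n| = (2n+1)·(2n+2)/(n+1)² · 6 → 24.
The series converges when 24 · |x − 8| < 1, giving R = 1/24.

R = 1/24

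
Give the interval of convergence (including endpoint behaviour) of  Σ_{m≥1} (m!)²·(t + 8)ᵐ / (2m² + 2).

{-8}

The ratio of consecutive coefficients is (m+1)² · (2m² + 2)/(2(m+1)² + 2) → ∞.
The ratio grows without bound, so the series diverges whenever (t + 8) ≠ 0; it converges only at t = -8. R = 0.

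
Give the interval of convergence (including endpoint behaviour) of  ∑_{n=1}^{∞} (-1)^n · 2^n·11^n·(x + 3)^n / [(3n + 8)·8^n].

Ratio test: |a_{n+1}/a_n| = [(3n + 8)/(3(n+1) + 8)] · 2·11/8 → 11/4 as n → ∞.
Thus R = 1/(11/4) = 4/11.
At x = -29/11: an alternating series whose terms decrease to 0 in absolute value, so it converges by the Leibniz criterion.
When x = -37/11, the terms are asymptotic to a nonzero constant times 1/n, so the series diverges by limit comparison with Σ 1/n.

(-37/11, -29/11]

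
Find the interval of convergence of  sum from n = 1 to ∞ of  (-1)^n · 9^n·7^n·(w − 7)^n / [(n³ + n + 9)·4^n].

[437/63, 445/63]

By the ratio test, |a_{n+1}/a_n| = [(n³ + n + 9)/((n+1)³ + (n+1) + 9)] · 9·7/4 → 63/4.
Hence the series converges for |w − 7| < 1/(63/4) = 4/63, so the radius of convergence is 4/63.
Endpoint w = 445/63: the series is dominated by a constant times Σ 1/n³, which converges (p = 3 > 1).
Endpoint w = 437/63: the series is dominated by a constant times Σ 1/n³, which converges (p = 3 > 1).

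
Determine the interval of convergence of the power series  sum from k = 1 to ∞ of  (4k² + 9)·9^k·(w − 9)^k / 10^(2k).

Ratio test: |a_{k+1}/a_k| = [(4(k+1)² + 9)/(4k² + 9)] · 9/100 → 9/100 as k → ∞.
Thus R = 1/(9/100) = 100/9.
Check w = 181/9: the k-th term does not approach 0; divergence by the term test.
Endpoint w = -19/9: the k-th term does not approach 0; divergence by the term test.

(-19/9, 181/9)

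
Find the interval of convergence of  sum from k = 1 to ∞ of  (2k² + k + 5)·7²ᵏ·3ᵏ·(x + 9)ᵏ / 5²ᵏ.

The ratio of consecutive coefficients is [(2(k+1)² + (k+1) + 5)/(2k² + k + 5)] · 49·3/25 → 147/25.
Convergence for |x + 9| · 147/25 < 1, i.e. |x + 9| < 25/147. So R = 25/147.
Endpoint x = -1298/147: the terms have absolute value of order k², which does not tend to 0, so the series diverges by the divergence test.
At x = -1348/147: the terms have absolute value of order k², which does not tend to 0, so the series diverges by the divergence test.

(-1348/147, -1298/147)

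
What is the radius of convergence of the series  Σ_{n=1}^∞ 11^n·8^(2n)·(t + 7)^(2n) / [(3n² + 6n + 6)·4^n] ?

Ratio test: |a_{n+1}/a_n| = [(3n² + 6n + 6)/(3(n+1)² + 6(n+1) + 6)] · 11·64/4 → 176 as n → ∞.
Successive powers of (t + 7) differ by 2, so the series converges when |t + 7|² · 176 < 1, i.e. |t + 7| < √(1/176). So R = √11/44.

R = √11/44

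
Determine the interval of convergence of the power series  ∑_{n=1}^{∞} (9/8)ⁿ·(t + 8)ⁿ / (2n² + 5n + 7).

[-80/9, -64/9]

By the ratio test, |a_{n+1}/a_n| = [(2n² + 5n + 7)/(2(n+1)² + 5(n+1) + 7)] · 9/8 → 9/8.
Thus R = 1/(9/8) = 8/9.
When t = -64/9, the series is dominated by a constant times Σ 1/n², which converges (p = 2 > 1).
Endpoint t = -80/9: absolute convergence follows by limit comparison with Σ 1/n².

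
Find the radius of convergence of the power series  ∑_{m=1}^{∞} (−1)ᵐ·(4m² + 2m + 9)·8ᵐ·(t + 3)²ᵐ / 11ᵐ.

R = √22/4

Apply the ratio test: |a_{m+1}| / |a_m| = [(4(m+1)² + 2(m+1) + 9)/(4m² + 2m + 9)] · 8/11, which tends to 8/11 as m → ∞.
Since the exponent of (t + 3) increases by 2 each term, convergence requires |t + 3|² < 11/8, hence R = √22/4.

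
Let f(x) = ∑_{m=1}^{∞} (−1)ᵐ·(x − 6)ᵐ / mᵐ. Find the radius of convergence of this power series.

R = ∞

Root test: |a_m|^(1/m) = 1/m → 0.
The limit is 0 for every x, so R = ∞.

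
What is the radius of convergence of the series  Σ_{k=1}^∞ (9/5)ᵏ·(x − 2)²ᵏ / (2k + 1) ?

Apply the ratio test: |a_{k+1}| / |a_k| = [(2k + 1)/(2(k+1) + 1)] · 9/5, which tends to 9/5 as k → ∞.
Since the exponent of (x − 2) increases by 2 each term, convergence requires |x − 2|² < 5/9, hence R = √5/3.

R = √5/3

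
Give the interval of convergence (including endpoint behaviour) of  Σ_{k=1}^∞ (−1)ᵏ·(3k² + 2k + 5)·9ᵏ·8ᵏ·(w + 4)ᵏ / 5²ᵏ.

The ratio of consecutive coefficients is [(3(k+1)² + 2(k+1) + 5)/(3k² + 2k + 5)] · 9·8/25 → 72/25.
Convergence for |w + 4| · 72/25 < 1, i.e. |w + 4| < 25/72. So R = 25/72.
At w = -263/72: the k-th term does not approach 0; divergence by the term test.
Endpoint w = -313/72: the terms have absolute value of order k², which does not tend to 0, so the series diverges by the divergence test.

(-313/72, -263/72)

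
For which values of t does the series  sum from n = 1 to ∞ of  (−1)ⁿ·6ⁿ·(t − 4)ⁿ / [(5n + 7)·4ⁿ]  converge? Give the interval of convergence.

By the ratio test, |a_{n+1}/a_n| = [(5n + 7)/(5(n+1) + 7)] · 6/4 → 3/2.
The series converges when 3/2 · |t − 4| < 1, giving R = 2/3.
When t = 14/3, an alternating series whose terms decrease to 0 in absolute value, so it converges by the Leibniz criterion.
At t = 10/3: comparison with the harmonic series Σ 1/n shows the series diverges.

(10/3, 14/3]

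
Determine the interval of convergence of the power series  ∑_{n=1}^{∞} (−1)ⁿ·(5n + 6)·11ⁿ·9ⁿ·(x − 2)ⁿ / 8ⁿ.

The ratio of consecutive coefficients is [(5(n+1) + 6)/(5n + 6)] · 11·9/8 → 99/8.
Thus R = 1/(99/8) = 8/99.
At x = 206/99: the terms do not tend to 0, so the series diverges.
At x = 190/99: the terms have absolute value of order n, which does not tend to 0, so the series diverges by the divergence test.

(190/99, 206/99)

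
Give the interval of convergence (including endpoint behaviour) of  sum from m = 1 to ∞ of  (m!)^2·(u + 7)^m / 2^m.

Apply the ratio test: |a_{m+1}| / |a_m| = (m+1)² · 1/2, which tends to ∞ as m → ∞.
Since the ratio → ∞, the series diverges for every u ≠ -7, and R = 0.

{-7}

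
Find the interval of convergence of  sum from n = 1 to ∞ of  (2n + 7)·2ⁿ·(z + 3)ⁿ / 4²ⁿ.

(-11, 5)

By the ratio test, |a_{n+1}/a_n| = [(2(n+1) + 7)/(2n + 7)] · 2/16 → 1/8.
Convergence for |z + 3| · 1/8 < 1, i.e. |z + 3| < 8. So R = 8.
Endpoint z = 5: the terms have absolute value of order n, which does not tend to 0, so the series diverges by the divergence test.
Check z = -11: the terms have absolute value of order n, which does not tend to 0, so the series diverges by the divergence test.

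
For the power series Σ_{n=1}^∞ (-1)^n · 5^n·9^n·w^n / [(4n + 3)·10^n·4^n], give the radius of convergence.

R = 8/9

Apply the ratio test: |a_{n+1}| / |a_n| = [(4n + 3)/(4(n+1) + 3)] · 5·9/(10·4), which tends to 9/8 as n → ∞.
Convergence for |w| · 9/8 < 1, i.e. |w| < 8/9. So R = 8/9.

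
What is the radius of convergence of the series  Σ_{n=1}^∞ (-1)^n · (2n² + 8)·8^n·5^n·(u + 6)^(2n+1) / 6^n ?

Ratio test: |a_{n+1}/a_n| = [(2(n+1)² + 8)/(2n² + 8)] · 8·5/6 → 20/3 as n → ∞.
Successive powers of (u + 6) differ by 2, so the series converges when |u + 6|² · 20/3 < 1, i.e. |u + 6| < √(3/20). So R = √15/10.

R = √15/10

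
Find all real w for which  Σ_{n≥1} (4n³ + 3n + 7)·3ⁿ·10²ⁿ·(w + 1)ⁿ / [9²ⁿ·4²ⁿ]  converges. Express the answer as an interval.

Ratio test: |a_{n+1}/a_n| = [(4(n+1)³ + 3(n+1) + 7)/(4n³ + 3n + 7)] · 3·100/(81·16) → 25/108 as n → ∞.
Hence the series converges for |w + 1| < 1/(25/108) = 108/25, so the radius of convergence is 108/25.
At w = 83/25: the terms have absolute value of order n³, which does not tend to 0, so the series diverges by the divergence test.
Endpoint w = -133/25: the terms do not tend to 0, so the series diverges.

(-133/25, 83/25)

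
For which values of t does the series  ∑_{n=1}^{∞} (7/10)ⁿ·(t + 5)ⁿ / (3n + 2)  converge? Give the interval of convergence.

By the ratio test, |a_{n+1}/a_n| = [(3n + 2)/(3(n+1) + 2)] · 7/10 → 7/10.
Convergence for |t + 5| · 7/10 < 1, i.e. |t + 5| < 10/7. So R = 10/7.
When t = -25/7, the terms behave like c/n; limit comparison with the harmonic series gives divergence.
At t = -45/7: an alternating series whose terms decrease to 0 in absolute value, so it converges by the Leibniz criterion.

[-45/7, -25/7)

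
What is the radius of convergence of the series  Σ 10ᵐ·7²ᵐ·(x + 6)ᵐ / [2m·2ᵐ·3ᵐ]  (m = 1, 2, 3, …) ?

R = 3/245

Ratio test: |a_{m+1}/a_m| = [2m/2(m+1)] · 10·49/(2·3) → 245/3 as m → ∞.
The series converges when 245/3 · |x + 6| < 1, giving R = 3/245.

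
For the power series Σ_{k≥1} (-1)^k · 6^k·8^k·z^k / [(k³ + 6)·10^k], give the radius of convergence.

R = 5/24

The ratio of consecutive coefficients is [(k³ + 6)/((k+1)³ + 6)] · 6·8/10 → 24/5.
Thus R = 1/(24/5) = 5/24.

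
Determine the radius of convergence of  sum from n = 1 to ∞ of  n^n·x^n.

Applying the root test, |a_n|^(1/n) = n → ∞.
The root grows without bound, so R = 0 (convergence only at x = 0).

R = 0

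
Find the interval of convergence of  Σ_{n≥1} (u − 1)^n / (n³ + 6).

[0, 2]

Ratio test: |a_{n+1}/a_n| = (n³ + 6)/((n+1)³ + 6) → 1 as n → ∞.
Convergence for |u − 1| < 1, so R = 1.
When u = 2, the terms are on the order of 1/n³, so the series converges absolutely by comparison with the p-series (p = 3 > 1).
At u = 0: the terms are on the order of 1/n³, so the series converges absolutely by comparison with the p-series (p = 3 > 1).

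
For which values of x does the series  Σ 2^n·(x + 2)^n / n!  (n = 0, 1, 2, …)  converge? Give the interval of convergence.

Apply the ratio test: |a_{n+1}| / |a_n| = 2 · 1/(n+1), which tends to 0 as n → ∞.
Since the limit is 0 < 1 for every x, the series converges on all of ℝ and R = ∞.

(−∞, ∞)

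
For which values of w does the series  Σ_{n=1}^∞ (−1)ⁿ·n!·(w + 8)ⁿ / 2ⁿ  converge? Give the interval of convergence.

The ratio of consecutive coefficients is (n+1) · 1/2 → ∞.
Since the ratio → ∞, the series diverges for every w ≠ -8, and R = 0.

{-8}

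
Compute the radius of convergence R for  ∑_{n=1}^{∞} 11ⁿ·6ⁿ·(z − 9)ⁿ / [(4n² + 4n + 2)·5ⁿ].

R = 5/66

By the ratio test, |a_{n+1}/a_n| = [(4n² + 4n + 2)/(4(n+1)² + 4(n+1) + 2)] · 11·6/5 → 66/5.
The series converges when 66/5 · |z − 9| < 1, giving R = 5/66.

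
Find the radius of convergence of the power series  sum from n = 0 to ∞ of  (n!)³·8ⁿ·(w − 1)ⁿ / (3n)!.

By the ratio test, |a_{n+1}/a_n| = (n+1)³/[(3n+1)·(3n+2)·(3n+3)] · 8 → 8/27.
Thus R = 1/(8/27) = 27/8.

R = 27/8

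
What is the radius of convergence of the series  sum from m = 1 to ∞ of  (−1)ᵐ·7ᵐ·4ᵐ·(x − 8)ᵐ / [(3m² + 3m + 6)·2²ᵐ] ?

R = 1/7

By the ratio test, |a_{m+1}/a_m| = [(3m² + 3m + 6)/(3(m+1)² + 3(m+1) + 6)] · 7·4/4 → 7.
Hence the series converges for |x − 8| < 1/(7) = 1/7, so the radius of convergence is 1/7.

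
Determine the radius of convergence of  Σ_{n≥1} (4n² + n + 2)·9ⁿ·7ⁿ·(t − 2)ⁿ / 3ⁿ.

R = 1/21

By the ratio test, |a_{n+1}/a_n| = [(4(n+1)² + (n+1) + 2)/(4n² + n + 2)] · 9·7/3 → 21.
Thus R = 1/(21) = 1/21.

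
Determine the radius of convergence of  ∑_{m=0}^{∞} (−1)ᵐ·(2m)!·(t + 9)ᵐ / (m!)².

Ratio test: |a_{m+1}/a_m| = (2m+1)·(2m+2)/(m+1)² → 4 as m → ∞.
Thus R = 1/(4) = 1/4.

R = 1/4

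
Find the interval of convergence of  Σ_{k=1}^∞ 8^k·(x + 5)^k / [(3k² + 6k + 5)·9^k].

Ratio test: |a_{k+1}/a_k| = [(3k² + 6k + 5)/(3(k+1)² + 6(k+1) + 5)] · 8/9 → 8/9 as k → ∞.
Hence the series converges for |x + 5| < 1/(8/9) = 9/8, so the radius of convergence is 9/8.
At x = -31/8: absolute convergence follows by limit comparison with Σ 1/k².
Check x = -49/8: the terms are on the order of 1/k², so the series converges absolutely by comparison with the p-series (p = 2 > 1).

[-49/8, -31/8]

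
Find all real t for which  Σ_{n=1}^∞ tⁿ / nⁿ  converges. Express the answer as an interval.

Root test: |a_n|^(1/n) = 1/n → 0.
Since the n-th root of |a_n| tends to 0, the series converges for all real t; R = ∞.

(−∞, ∞)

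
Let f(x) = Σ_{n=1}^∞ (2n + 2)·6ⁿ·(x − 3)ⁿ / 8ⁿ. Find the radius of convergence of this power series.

By the ratio test, |a_{n+1}/a_n| = [(2(n+1) + 2)/(2n + 2)] · 6/8 → 3/4.
Thus R = 1/(3/4) = 4/3.

R = 4/3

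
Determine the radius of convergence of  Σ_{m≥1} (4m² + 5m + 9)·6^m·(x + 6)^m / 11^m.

The ratio of consecutive coefficients is [(4(m+1)² + 5(m+1) + 9)/(4m² + 5m + 9)] · 6/11 → 6/11.
The series converges when 6/11 · |x + 6| < 1, giving R = 11/6.

R = 11/6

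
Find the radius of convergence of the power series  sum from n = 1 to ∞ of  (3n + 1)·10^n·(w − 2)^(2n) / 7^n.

Apply the ratio test: |a_{n+1}| / |a_n| = [(3(n+1) + 1)/(3n + 1)] · 10/7, which tends to 10/7 as n → ∞.
Writing y = (w − 2)², the series in y has radius 7/10, so |w − 2| < √(7/10) and R = √70/10.

R = √70/10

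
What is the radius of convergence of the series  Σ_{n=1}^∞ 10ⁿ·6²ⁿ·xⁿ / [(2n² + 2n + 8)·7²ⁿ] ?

The ratio of consecutive coefficients is [(2n² + 2n + 8)/(2(n+1)² + 2(n+1) + 8)] · 10·36/49 → 360/49.
The series converges when 360/49 · |x| < 1, giving R = 49/360.

R = 49/360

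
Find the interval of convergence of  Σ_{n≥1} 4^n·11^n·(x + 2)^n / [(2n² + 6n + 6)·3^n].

By the ratio test, |a_{n+1}/a_n| = [(2n² + 6n + 6)/(2(n+1)² + 6(n+1) + 6)] · 4·11/3 → 44/3.
The series converges when 44/3 · |x + 2| < 1, giving R = 3/44.
Check x = -85/44: the series is dominated by a constant times Σ 1/n², which converges (p = 2 > 1).
When x = -91/44, the terms are on the order of 1/n², so the series converges absolutely by comparison with the p-series (p = 2 > 1).

[-91/44, -85/44]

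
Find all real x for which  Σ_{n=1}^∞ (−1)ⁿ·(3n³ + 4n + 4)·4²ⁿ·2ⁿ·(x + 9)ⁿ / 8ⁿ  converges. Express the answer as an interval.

(-37/4, -35/4)

By the ratio test, |a_{n+1}/a_n| = [(3(n+1)³ + 4(n+1) + 4)/(3n³ + 4n + 4)] · 16·2/8 → 4.
The series converges when 4 · |x + 9| < 1, giving R = 1/4.
When x = -35/4, the terms do not tend to 0, so the series diverges.
When x = -37/4, the terms have absolute value of order n³, which does not tend to 0, so the series diverges by the divergence test.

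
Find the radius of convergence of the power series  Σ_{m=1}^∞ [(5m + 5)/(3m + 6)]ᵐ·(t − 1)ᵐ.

Root test: |a_m|^(1/m) = (5m + 5)/(3m + 6) → 5/3.
Thus R = 1/(5/3) = 3/5.

R = 3/5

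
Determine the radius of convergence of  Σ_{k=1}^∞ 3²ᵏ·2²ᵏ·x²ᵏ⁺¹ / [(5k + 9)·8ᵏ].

Ratio test: |a_{k+1}/a_k| = [(5k + 9)/(5(k+1) + 9)] · 9·4/8 → 9/2 as k → ∞.
Writing y = x², the series in y has radius 2/9, so |x| < √(2/9) and R = √2/3.

R = √2/3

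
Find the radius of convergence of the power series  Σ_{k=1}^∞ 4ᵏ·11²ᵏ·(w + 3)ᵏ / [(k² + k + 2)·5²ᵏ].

The ratio of consecutive coefficients is [(k² + k + 2)/((k+1)² + (k+1) + 2)] · 4·121/25 → 484/25.
The series converges when 484/25 · |w + 3| < 1, giving R = 25/484.

R = 25/484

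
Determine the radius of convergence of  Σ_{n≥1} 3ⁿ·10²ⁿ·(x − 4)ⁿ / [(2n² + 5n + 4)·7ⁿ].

R = 7/300

By the ratio test, |a_{n+1}/a_n| = [(2n² + 5n + 4)/(2(n+1)² + 5(n+1) + 4)] · 3·100/7 → 300/7.
Thus R = 1/(300/7) = 7/300.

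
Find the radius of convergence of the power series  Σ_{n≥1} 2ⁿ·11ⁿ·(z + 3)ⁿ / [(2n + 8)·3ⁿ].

By the ratio test, |a_{n+1}/a_n| = [(2n + 8)/(2(n+1) + 8)] · 2·11/3 → 22/3.
Convergence for |z + 3| · 22/3 < 1, i.e. |z + 3| < 3/22. So R = 3/22.

R = 3/22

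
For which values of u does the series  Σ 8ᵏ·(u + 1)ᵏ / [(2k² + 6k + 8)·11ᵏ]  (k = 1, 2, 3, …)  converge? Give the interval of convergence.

The ratio of consecutive coefficients is [(2k² + 6k + 8)/(2(k+1)² + 6(k+1) + 8)] · 8/11 → 8/11.
Hence the series converges for |u + 1| < 1/(8/11) = 11/8, so the radius of convergence is 11/8.
Check u = 3/8: the series is dominated by a constant times Σ 1/k², which converges (p = 2 > 1).
At u = -19/8: absolute convergence follows by limit comparison with Σ 1/k².

[-19/8, 3/8]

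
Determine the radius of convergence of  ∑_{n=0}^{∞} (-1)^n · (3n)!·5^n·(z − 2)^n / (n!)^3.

Apply the ratio test: |a_{n+1}| / |a_n| = (3n+1)·(3n+2)·(3n+3)/(n+1)³ · 5, which tends to 135 as n → ∞.
The series converges when 135 · |z − 2| < 1, giving R = 1/135.

R = 1/135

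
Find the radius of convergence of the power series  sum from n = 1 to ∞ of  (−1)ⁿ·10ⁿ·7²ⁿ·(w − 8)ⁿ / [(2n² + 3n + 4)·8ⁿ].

The ratio of consecutive coefficients is [(2n² + 3n + 4)/(2(n+1)² + 3(n+1) + 4)] · 10·49/8 → 245/4.
The series converges when 245/4 · |w − 8| < 1, giving R = 4/245.

R = 4/245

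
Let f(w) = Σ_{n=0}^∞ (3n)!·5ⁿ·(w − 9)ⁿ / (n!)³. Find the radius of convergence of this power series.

By the ratio test, |a_{n+1}/a_n| = (3n+1)·(3n+2)·(3n+3)/(n+1)³ · 5 → 135.
Thus R = 1/(135) = 1/135.

R = 1/135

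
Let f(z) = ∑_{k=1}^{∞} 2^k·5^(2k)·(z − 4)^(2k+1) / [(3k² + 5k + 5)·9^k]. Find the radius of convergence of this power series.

R = 3√2/10

Apply the ratio test: |a_{k+1}| / |a_k| = [(3k² + 5k + 5)/(3(k+1)² + 5(k+1) + 5)] · 2·25/9, which tends to 50/9 as k → ∞.
Successive powers of (z − 4) differ by 2, so the series converges when |z − 4|² · 50/9 < 1, i.e. |z − 4| < √(9/50). So R = 3√2/10.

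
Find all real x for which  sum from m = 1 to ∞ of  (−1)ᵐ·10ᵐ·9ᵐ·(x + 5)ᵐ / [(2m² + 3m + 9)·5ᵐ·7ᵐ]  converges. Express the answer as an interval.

[-97/18, -83/18]

By the ratio test, |a_{m+1}/a_m| = [(2m² + 3m + 9)/(2(m+1)² + 3(m+1) + 9)] · 10·9/(5·7) → 18/7.
Thus R = 1/(18/7) = 7/18.
Check x = -83/18: the series is dominated by a constant times Σ 1/m², which converges (p = 2 > 1).
Check x = -97/18: absolute convergence follows by limit comparison with Σ 1/m².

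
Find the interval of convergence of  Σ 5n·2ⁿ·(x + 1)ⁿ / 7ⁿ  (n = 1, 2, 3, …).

(-9/2, 5/2)

Ratio test: |a_{n+1}/a_n| = [5(n+1)/5n] · 2/7 → 2/7 as n → ∞.
Convergence for |x + 1| · 2/7 < 1, i.e. |x + 1| < 7/2. So R = 7/2.
Endpoint x = 5/2: the n-th term does not approach 0; divergence by the term test.
When x = -9/2, the n-th term does not approach 0; divergence by the term test.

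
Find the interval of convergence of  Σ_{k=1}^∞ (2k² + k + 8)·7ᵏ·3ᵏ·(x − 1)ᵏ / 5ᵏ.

The ratio of consecutive coefficients is [(2(k+1)² + (k+1) + 8)/(2k² + k + 8)] · 7·3/5 → 21/5.
The series converges when 21/5 · |x − 1| < 1, giving R = 5/21.
Endpoint x = 26/21: the k-th term does not approach 0; divergence by the term test.
Endpoint x = 16/21: the k-th term does not approach 0; divergence by the term test.

(16/21, 26/21)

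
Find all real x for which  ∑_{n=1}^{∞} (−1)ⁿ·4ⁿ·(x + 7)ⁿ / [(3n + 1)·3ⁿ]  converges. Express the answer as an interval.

(-31/4, -25/4]

Apply the ratio test: |a_{n+1}| / |a_n| = [(3n + 1)/(3(n+1) + 1)] · 4/3, which tends to 4/3 as n → ∞.
Convergence for |x + 7| · 4/3 < 1, i.e. |x + 7| < 3/4. So R = 3/4.
Endpoint x = -25/4: an alternating series whose terms decrease to 0 in absolute value, so it converges by the Leibniz criterion.
Check x = -31/4: the terms behave like c/n; limit comparison with the harmonic series gives divergence.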